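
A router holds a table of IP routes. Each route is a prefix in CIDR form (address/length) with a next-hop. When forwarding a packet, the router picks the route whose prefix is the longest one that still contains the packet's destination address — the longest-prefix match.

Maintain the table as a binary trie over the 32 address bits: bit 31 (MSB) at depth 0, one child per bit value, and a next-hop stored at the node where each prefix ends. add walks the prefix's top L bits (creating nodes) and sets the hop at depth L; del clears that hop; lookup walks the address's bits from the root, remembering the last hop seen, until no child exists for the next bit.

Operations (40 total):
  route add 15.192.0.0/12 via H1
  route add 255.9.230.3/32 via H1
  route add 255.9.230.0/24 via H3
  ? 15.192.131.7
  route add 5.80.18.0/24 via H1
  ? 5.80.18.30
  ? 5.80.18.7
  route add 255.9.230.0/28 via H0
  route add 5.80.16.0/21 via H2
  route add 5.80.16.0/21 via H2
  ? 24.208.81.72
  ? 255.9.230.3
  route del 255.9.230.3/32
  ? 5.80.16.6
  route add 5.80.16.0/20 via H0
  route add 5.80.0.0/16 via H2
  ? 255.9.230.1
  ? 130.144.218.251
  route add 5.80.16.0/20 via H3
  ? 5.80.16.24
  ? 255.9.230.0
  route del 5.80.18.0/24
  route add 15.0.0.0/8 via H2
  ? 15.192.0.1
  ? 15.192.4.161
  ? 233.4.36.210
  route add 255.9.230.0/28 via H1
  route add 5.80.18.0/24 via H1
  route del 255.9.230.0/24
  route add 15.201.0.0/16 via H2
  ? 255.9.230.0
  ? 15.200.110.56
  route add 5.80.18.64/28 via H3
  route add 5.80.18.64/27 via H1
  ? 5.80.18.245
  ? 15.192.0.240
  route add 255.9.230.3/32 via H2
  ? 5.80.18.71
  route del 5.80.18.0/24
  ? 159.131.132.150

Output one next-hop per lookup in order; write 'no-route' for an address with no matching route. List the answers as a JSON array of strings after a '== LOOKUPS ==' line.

Apply in order:
  + 15.192.0.0/12 (H1) depth=12
  + 255.9.230.3/32 (H1) depth=32
  + 255.9.230.0/24 (H3) depth=24
  lookup 15.192.131.7: bits 000011111100 walk d0:-→d1:-→d2:-→d3:-→d4:-→d5:-→d6:-→d7:-→d8:-→d9:-→d10:-→d11:-→d12:H1 -> H1
  + 5.80.18.0/24 (H1) depth=24
  lookup 5.80.18.30: bits 000001010101000000010010 walk d0:-→d1:-→d2:-→d3:-→d4:-→d5:-→d6:-→d7:-→d8:-→d9:-→d10:-→d11:-→d12:-→d13:-→d14:-→d15:-→d16:-→d17:-→d18:-→d19:-→d20:-→d21:-→d22:-→d23:-→d24:H1 -> H1
  lookup 5.80.18.7: bits 000001010101000000010010 walk d0:-→d1:-→d2:-→d3:-→d4:-→d5:-→d6:-→d7:-→d8:-→d9:-→d10:-→d11:-→d12:-→d13:-→d14:-→d15:-→d16:-→d17:-→d18:-→d19:-→d20:-→d21:-→d22:-→d23:-→d24:H1 -> H1
  + 255.9.230.0/28 (H0) depth=28
  + 5.80.16.0/21 (H2) depth=21
  + 5.80.16.0/21 (H2) depth=21
  lookup 24.208.81.72: bits 000 walk d0:-→d1:-→d2:-→d3:- -> no-route
  lookup 255.9.230.3: bits 11111111000010011110011000000011 walk d0:-→d1:-→d2:-→d3:-→d4:-→d5:-→d6:-→d7:-→d8:-→d9:-→d10:-→d11:-→d12:-→d13:-→d14:-→d15:-→d16:-→d17:-→d18:-→d19:-→d20:-→d21:-→d22:-→d23:-→d24:H3→d25:-→d26:-→d27:-→d28:H0→d29:-→d30:-→d31:-→d32:H1 -> H1
  - 255.9.230.3/32 clear@32
  lookup 5.80.16.6: bits 0000010101010000000100 walk d0:-→d1:-→d2:-→d3:-→d4:-→d5:-→d6:-→d7:-→d8:-→d9:-→d10:-→d11:-→d12:-→d13:-→d14:-→d15:-→d16:-→d17:-→d18:-→d19:-→d20:-→d21:H2→d22:- -> H2
  + 5.80.16.0/20 (H0) depth=20
  + 5.80.0.0/16 (H2) depth=16
  lookup 255.9.230.1: bits 111111110000100111100110000000 walk d0:-→d1:-→d2:-→d3:-→d4:-→d5:-→d6:-→d7:-→d8:-→d9:-→d10:-→d11:-→d12:-→d13:-→d14:-→d15:-→d16:-→d17:-→d18:-→d19:-→d20:-→d21:-→d22:-→d23:-→d24:H3→d25:-→d26:-→d27:-→d28:H0→d29:-→d30:- -> H0
  lookup 130.144.218.251: bits 1 walk d0:-→d1:- -> no-route
  + 5.80.16.0/20 (H3) depth=20
  lookup 5.80.16.24: bits 0000010101010000000100 walk d0:-→d1:-→d2:-→d3:-→d4:-→d5:-→d6:-→d7:-→d8:-→d9:-→d10:-→d11:-→d12:-→d13:-→d14:-→d15:-→d16:H2→d17:-→d18:-→d19:-→d20:H3→d21:H2→d22:- -> H2
  lookup 255.9.230.0: bits 111111110000100111100110000000 walk d0:-→d1:-→d2:-→d3:-→d4:-→d5:-→d6:-→d7:-→d8:-→d9:-→d10:-→d11:-→d12:-→d13:-→d14:-→d15:-→d16:-→d17:-→d18:-→d19:-→d20:-→d21:-→d22:-→d23:-→d24:H3→d25:-→d26:-→d27:-→d28:H0→d29:-→d30:- -> H0
  - 5.80.18.0/24 clear@24
  + 15.0.0.0/8 (H2) depth=8
  lookup 15.192.0.1: bits 000011111100 walk d0:-→d1:-→d2:-→d3:-→d4:-→d5:-→d6:-→d7:-→d8:H2→d9:-→d10:-→d11:-→d12:H1 -> H1
  lookup 15.192.4.161: bits 000011111100 walk d0:-→d1:-→d2:-→d3:-→d4:-→d5:-→d6:-→d7:-→d8:H2→d9:-→d10:-→d11:-→d12:H1 -> H1
  lookup 233.4.36.210: bits 111 walk d0:-→d1:-→d2:-→d3:- -> no-route
  + 255.9.230.0/28 (H1) depth=28
  + 5.80.18.0/24 (H1) depth=24
  - 255.9.230.0/24 clear@24
  + 15.201.0.0/16 (H2) depth=16
  lookup 255.9.230.0: bits 111111110000100111100110000000 walk d0:-→d1:-→d2:-→d3:-→d4:-→d5:-→d6:-→d7:-→d8:-→d9:-→d10:-→d11:-→d12:-→d13:-→d14:-→d15:-→d16:-→d17:-→d18:-→d19:-→d20:-→d21:-→d22:-→d23:-→d24:-→d25:-→d26:-→d27:-→d28:H1→d29:-→d30:- -> H1
  lookup 15.200.110.56: bits 000011111100100 walk d0:-→d1:-→d2:-→d3:-→d4:-→d5:-→d6:-→d7:-→d8:H2→d9:-→d10:-→d11:-→d12:H1→d13:-→d14:-→d15:- -> H1
  + 5.80.18.64/28 (H3) depth=28
  + 5.80.18.64/27 (H1) depth=27
  lookup 5.80.18.245: bits 000001010101000000010010 walk d0:-→d1:-→d2:-→d3:-→d4:-→d5:-→d6:-→d7:-→d8:-→d9:-→d10:-→d11:-→d12:-→d13:-→d14:-→d15:-→d16:H2→d17:-→d18:-→d19:-→d20:H3→d21:H2→d22:-→d23:-→d24:H1 -> H1
  lookup 15.192.0.240: bits 000011111100 walk d0:-→d1:-→d2:-→d3:-→d4:-→d5:-→d6:-→d7:-→d8:H2→d9:-→d10:-→d11:-→d12:H1 -> H1
  + 255.9.230.3/32 (H2) depth=32
  lookup 5.80.18.71: bits 0000010101010000000100100100 walk d0:-→d1:-→d2:-→d3:-→d4:-→d5:-→d6:-→d7:-→d8:-→d9:-→d10:-→d11:-→d12:-→d13:-→d14:-→d15:-→d16:H2→d17:-→d18:-→d19:-→d20:H3→d21:H2→d22:-→d23:-→d24:H1→d25:-→d26:-→d27:H1→d28:H3 -> H3
  - 5.80.18.0/24 clear@24
  lookup 159.131.132.150: bits 1 walk d0:-→d1:- -> no-route

== LOOKUPS ==
["H1","H1","H1","no-route","H1","H2","H0","no-route","H2","H0","H1","H1","no-route","H1","H1","H1","H1","H3","no-route"]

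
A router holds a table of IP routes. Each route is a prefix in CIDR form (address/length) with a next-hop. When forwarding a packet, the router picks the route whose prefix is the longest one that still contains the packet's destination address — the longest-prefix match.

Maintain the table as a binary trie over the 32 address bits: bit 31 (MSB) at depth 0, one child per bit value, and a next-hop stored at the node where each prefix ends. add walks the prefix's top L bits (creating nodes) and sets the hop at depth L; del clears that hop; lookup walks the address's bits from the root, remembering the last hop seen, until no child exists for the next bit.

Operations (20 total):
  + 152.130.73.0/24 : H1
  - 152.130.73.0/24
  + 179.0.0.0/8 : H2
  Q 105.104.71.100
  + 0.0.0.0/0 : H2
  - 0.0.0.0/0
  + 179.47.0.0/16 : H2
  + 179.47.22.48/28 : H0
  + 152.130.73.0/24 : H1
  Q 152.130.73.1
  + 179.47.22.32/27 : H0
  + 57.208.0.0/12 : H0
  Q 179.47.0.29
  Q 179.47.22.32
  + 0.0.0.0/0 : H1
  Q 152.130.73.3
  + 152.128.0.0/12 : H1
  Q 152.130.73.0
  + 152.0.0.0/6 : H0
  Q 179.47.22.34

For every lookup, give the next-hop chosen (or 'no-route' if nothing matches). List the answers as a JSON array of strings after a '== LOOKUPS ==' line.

Process each operation:
  + 152.130.73.0/24 (H1) depth=24
  del 152.130.73.0/24 (clear depth 24)
  + 179.0.0.0/8 (H2) depth=8
  ? 105.104.71.100  path d0:-  best=no-route
  + 0.0.0.0/0 (H2) depth=0
  del 0.0.0.0/0 (clear depth 0)
  + 179.47.0.0/16 (H2) depth=16
  + 179.47.22.48/28 (H0) depth=28
  + 152.130.73.0/24 (H1) depth=24
  ? 152.130.73.1  path d0:-→d1:-→d2:-→d3:-→d4:-→d5:-→d6:-→d7:-→d8:-→d9:-→d10:-→d11:-→d12:-→d13:-→d14:-→d15:-→d16:-→d17:-→d18:-→d19:-→d20:-→d21:-→d22:-→d23:-→d24:H1  best=H1
  + 179.47.22.32/27 (H0) depth=27
  + 57.208.0.0/12 (H0) depth=12
  ? 179.47.0.29  path d0:-→d1:-→d2:-→d3:-→d4:-→d5:-→d6:-→d7:-→d8:H2→d9:-→d10:-→d11:-→d12:-→d13:-→d14:-→d15:-→d16:H2→d17:-→d18:-→d19:-  best=H2
  ? 179.47.22.32  path d0:-→d1:-→d2:-→d3:-→d4:-→d5:-→d6:-→d7:-→d8:H2→d9:-→d10:-→d11:-→d12:-→d13:-→d14:-→d15:-→d16:H2→d17:-→d18:-→d19:-→d20:-→d21:-→d22:-→d23:-→d24:-→d25:-→d26:-→d27:H0  best=H0
  + 0.0.0.0/0 (H1) depth=0
  ? 152.130.73.3  path d0:H1→d1:-→d2:-→d3:-→d4:-→d5:-→d6:-→d7:-→d8:-→d9:-→d10:-→d11:-→d12:-→d13:-→d14:-→d15:-→d16:-→d17:-→d18:-→d19:-→d20:-→d21:-→d22:-→d23:-→d24:H1  best=H1
  + 152.128.0.0/12 (H1) depth=12
  ? 152.130.73.0  path d0:H1→d1:-→d2:-→d3:-→d4:-→d5:-→d6:-→d7:-→d8:-→d9:-→d10:-→d11:-→d12:H1→d13:-→d14:-→d15:-→d16:-→d17:-→d18:-→d19:-→d20:-→d21:-→d22:-→d23:-→d24:H1  best=H1
  + 152.0.0.0/6 (H0) depth=6
  ? 179.47.22.34  path d0:H1→d1:-→d2:-→d3:-→d4:-→d5:-→d6:-→d7:-→d8:H2→d9:-→d10:-→d11:-→d12:-→d13:-→d14:-→d15:-→d16:H2→d17:-→d18:-→d19:-→d20:-→d21:-→d22:-→d23:-→d24:-→d25:-→d26:-→d27:H0  best=H0

== LOOKUPS ==
["no-route","H1","H2","H0","H1","H1","H0"]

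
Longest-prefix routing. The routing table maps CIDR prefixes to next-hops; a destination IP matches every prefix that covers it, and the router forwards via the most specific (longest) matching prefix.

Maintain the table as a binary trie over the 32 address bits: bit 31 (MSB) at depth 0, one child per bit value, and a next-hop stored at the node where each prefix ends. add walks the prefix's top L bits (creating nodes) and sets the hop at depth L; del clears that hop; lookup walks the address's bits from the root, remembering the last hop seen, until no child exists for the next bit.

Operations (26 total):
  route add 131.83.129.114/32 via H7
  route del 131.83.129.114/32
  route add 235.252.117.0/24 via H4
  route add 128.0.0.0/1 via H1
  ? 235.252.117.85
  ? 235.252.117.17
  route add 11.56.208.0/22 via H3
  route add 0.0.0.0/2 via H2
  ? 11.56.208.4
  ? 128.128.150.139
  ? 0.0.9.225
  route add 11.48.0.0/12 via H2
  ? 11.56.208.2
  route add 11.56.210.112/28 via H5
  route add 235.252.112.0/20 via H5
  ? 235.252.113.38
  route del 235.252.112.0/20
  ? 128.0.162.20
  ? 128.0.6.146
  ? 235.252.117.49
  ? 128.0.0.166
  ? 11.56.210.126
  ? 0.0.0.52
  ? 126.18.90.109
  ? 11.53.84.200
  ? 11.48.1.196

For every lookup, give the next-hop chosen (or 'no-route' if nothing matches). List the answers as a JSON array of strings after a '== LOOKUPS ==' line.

Trace:
  add 131.83.129.114/32 -> H7 at depth 32
  del 131.83.129.114/32 (clear depth 32)
  add 235.252.117.0/24 -> H4 at depth 24
  add 128.0.0.0/1 -> H1 at depth 1
  ? 235.252.117.85  path d0:-→d1:H1→d2:-→d3:-→d4:-→d5:-→d6:-→d7:-→d8:-→d9:-→d10:-→d11:-→d12:-→d13:-→d14:-→d15:-→d16:-→d17:-→d18:-→d19:-→d20:-→d21:-→d22:-→d23:-→d24:H4  best=H4
  ? 235.252.117.17  path d0:-→d1:H1→d2:-→d3:-→d4:-→d5:-→d6:-→d7:-→d8:-→d9:-→d10:-→d11:-→d12:-→d13:-→d14:-→d15:-→d16:-→d17:-→d18:-→d19:-→d20:-→d21:-→d22:-→d23:-→d24:H4  best=H4
  add 11.56.208.0/22 -> H3 at depth 22
  add 0.0.0.0/2 -> H2 at depth 2
  ? 11.56.208.4  path d0:-→d1:-→d2:H2→d3:-→d4:-→d5:-→d6:-→d7:-→d8:-→d9:-→d10:-→d11:-→d12:-→d13:-→d14:-→d15:-→d16:-→d17:-→d18:-→d19:-→d20:-→d21:-→d22:H3  best=H3
  ? 128.128.150.139  path d0:-→d1:H1→d2:-→d3:-→d4:-→d5:-→d6:-  best=H1
  ? 0.0.9.225  path d0:-→d1:-→d2:H2→d3:-→d4:-  best=H2
  add 11.48.0.0/12 -> H2 at depth 12
  ? 11.56.208.2  path d0:-→d1:-→d2:H2→d3:-→d4:-→d5:-→d6:-→d7:-→d8:-→d9:-→d10:-→d11:-→d12:H2→d13:-→d14:-→d15:-→d16:-→d17:-→d18:-→d19:-→d20:-→d21:-→d22:H3  best=H3
  add 11.56.210.112/28 -> H5 at depth 28
  add 235.252.112.0/20 -> H5 at depth 20
  ? 235.252.113.38  path d0:-→d1:H1→d2:-→d3:-→d4:-→d5:-→d6:-→d7:-→d8:-→d9:-→d10:-→d11:-→d12:-→d13:-→d14:-→d15:-→d16:-→d17:-→d18:-→d19:-→d20:H5→d21:-  best=H5
  del 235.252.112.0/20 (clear depth 20)
  ? 128.0.162.20  path d0:-→d1:H1→d2:-→d3:-→d4:-→d5:-→d6:-  best=H1
  ? 128.0.6.146  path d0:-→d1:H1→d2:-→d3:-→d4:-→d5:-→d6:-  best=H1
  ? 235.252.117.49  path d0:-→d1:H1→d2:-→d3:-→d4:-→d5:-→d6:-→d7:-→d8:-→d9:-→d10:-→d11:-→d12:-→d13:-→d14:-→d15:-→d16:-→d17:-→d18:-→d19:-→d20:-→d21:-→d22:-→d23:-→d24:H4  best=H4
  ? 128.0.0.166  path d0:-→d1:H1→d2:-→d3:-→d4:-→d5:-→d6:-  best=H1
  ? 11.56.210.126  path d0:-→d1:-→d2:H2→d3:-→d4:-→d5:-→d6:-→d7:-→d8:-→d9:-→d10:-→d11:-→d12:H2→d13:-→d14:-→d15:-→d16:-→d17:-→d18:-→d19:-→d20:-→d21:-→d22:H3→d23:-→d24:-→d25:-→d26:-→d27:-→d28:H5  best=H5
  ? 0.0.0.52  path d0:-→d1:-→d2:H2→d3:-→d4:-  best=H2
  ? 126.18.90.109  path d0:-→d1:-  best=no-route
  ? 11.53.84.200  path d0:-→d1:-→d2:H2→d3:-→d4:-→d5:-→d6:-→d7:-→d8:-→d9:-→d10:-→d11:-→d12:H2  best=H2
  ? 11.48.1.196  path d0:-→d1:-→d2:H2→d3:-→d4:-→d5:-→d6:-→d7:-→d8:-→d9:-→d10:-→d11:-→d12:H2  best=H2

== LOOKUPS ==
["H4","H4","H3","H1","H2","H3","H5","H1","H1","H4","H1","H5","H2","no-route","H2","H2"]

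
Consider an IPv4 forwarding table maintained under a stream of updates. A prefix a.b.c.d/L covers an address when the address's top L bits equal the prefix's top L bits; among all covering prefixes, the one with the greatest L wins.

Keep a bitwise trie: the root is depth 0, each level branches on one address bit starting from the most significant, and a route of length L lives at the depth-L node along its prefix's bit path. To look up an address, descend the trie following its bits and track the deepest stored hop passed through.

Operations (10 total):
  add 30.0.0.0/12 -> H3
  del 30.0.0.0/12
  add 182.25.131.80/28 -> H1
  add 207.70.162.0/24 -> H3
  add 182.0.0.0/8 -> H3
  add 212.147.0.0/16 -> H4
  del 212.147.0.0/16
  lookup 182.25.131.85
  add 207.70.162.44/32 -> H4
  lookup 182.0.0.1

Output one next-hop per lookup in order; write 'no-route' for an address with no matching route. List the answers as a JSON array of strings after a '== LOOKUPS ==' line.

Apply in order:
  + 30.0.0.0/12 (H3) depth=12
  del 30.0.0.0/12 (clear depth 12)
  + 182.25.131.80/28 (H1) depth=28
  + 207.70.162.0/24 (H3) depth=24
  + 182.0.0.0/8 (H3) depth=8
  + 212.147.0.0/16 (H4) depth=16
  del 212.147.0.0/16 (clear depth 16)
  lookup 182.25.131.85: bits 1011011000011001100000110101 walk d0:-→d1:-→d2:-→d3:-→d4:-→d5:-→d6:-→d7:-→d8:H3→d9:-→d10:-→d11:-→d12:-→d13:-→d14:-→d15:-→d16:-→d17:-→d18:-→d19:-→d20:-→d21:-→d22:-→d23:-→d24:-→d25:-→d26:-→d27:-→d28:H1 -> H1
  + 207.70.162.44/32 (H4) depth=32
  lookup 182.0.0.1: bits 10110110000 walk d0:-→d1:-→d2:-→d3:-→d4:-→d5:-→d6:-→d7:-→d8:H3→d9:-→d10:-→d11:- -> H3

== LOOKUPS ==
["H1","H3"]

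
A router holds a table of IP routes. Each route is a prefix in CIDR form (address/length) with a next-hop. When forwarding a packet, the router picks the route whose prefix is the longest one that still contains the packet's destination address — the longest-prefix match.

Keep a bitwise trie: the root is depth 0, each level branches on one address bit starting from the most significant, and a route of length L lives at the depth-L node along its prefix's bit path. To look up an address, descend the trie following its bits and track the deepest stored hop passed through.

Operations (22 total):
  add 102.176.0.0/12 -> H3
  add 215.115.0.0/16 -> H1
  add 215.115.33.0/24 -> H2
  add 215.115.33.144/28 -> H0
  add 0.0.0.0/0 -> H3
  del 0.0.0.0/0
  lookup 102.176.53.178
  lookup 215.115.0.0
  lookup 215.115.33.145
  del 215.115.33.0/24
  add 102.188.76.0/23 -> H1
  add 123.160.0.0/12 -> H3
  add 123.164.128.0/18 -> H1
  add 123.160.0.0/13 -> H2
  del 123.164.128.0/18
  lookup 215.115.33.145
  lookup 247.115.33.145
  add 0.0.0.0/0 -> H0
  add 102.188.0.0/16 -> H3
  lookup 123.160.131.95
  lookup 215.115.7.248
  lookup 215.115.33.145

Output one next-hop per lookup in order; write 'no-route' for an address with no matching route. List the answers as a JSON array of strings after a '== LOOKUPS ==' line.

Process each operation:
  add 102.176.0.0/12 -> H3 at depth 12
  add 215.115.0.0/16 -> H1 at depth 16
  add 215.115.33.0/24 -> H2 at depth 24
  add 215.115.33.144/28 -> H0 at depth 28
  add 0.0.0.0/0 -> H3 at depth 0
  del 0.0.0.0/0 (clear depth 0)
  Q 102.176.53.178: descend 011001101011 ; hops seen [H3] ; pick H3
  Q 215.115.0.0: descend 110101110111001100 ; hops seen [H1] ; pick H1
  Q 215.115.33.145: descend 1101011101110011001000011001 ; hops seen [H1,H2,H0] ; pick H0
  del 215.115.33.0/24 (clear depth 24)
  add 102.188.76.0/23 -> H1 at depth 23
  add 123.160.0.0/12 -> H3 at depth 12
  add 123.164.128.0/18 -> H1 at depth 18
  add 123.160.0.0/13 -> H2 at depth 13
  del 123.164.128.0/18 (clear depth 18)
  Q 215.115.33.145: descend 1101011101110011001000011001 ; hops seen [H1,H0] ; pick H0
  Q 247.115.33.145: descend 11 ; hops seen [∅] ; pick no-route
  add 0.0.0.0/0 -> H0 at depth 0
  add 102.188.0.0/16 -> H3 at depth 16
  Q 123.160.131.95: descend 0111101110100 ; hops seen [H0,H3,H2] ; pick H2
  Q 215.115.7.248: descend 110101110111001100 ; hops seen [H0,H1] ; pick H1
  Q 215.115.33.145: descend 1101011101110011001000011001 ; hops seen [H0,H1,H0] ; pick H0

== LOOKUPS ==
["H3","H1","H0","H0","no-route","H2","H1","H0"]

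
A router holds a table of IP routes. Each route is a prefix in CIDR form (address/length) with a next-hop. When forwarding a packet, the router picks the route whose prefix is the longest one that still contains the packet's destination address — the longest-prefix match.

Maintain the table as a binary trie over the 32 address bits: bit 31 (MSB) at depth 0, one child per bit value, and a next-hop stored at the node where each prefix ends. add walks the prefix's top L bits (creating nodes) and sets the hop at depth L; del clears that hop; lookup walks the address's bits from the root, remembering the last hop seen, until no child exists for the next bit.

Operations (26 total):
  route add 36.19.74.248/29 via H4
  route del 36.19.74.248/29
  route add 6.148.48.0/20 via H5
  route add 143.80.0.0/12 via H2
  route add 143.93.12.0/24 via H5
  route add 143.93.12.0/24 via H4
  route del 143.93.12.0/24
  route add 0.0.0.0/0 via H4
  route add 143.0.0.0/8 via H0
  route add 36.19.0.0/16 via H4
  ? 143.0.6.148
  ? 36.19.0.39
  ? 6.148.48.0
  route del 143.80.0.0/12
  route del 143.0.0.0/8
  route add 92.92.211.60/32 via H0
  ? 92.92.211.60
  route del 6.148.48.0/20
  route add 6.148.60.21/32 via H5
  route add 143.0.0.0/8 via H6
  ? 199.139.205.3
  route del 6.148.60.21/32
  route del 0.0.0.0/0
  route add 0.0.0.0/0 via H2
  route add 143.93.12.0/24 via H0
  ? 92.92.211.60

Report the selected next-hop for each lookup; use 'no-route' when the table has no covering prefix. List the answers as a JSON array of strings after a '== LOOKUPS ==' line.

Process each operation:
  add 36.19.74.248/29 -> H4 at depth 29
  - 36.19.74.248/29 clear@29
  add 6.148.48.0/20 -> H5 at depth 20
  add 143.80.0.0/12 -> H2 at depth 12
  add 143.93.12.0/24 -> H5 at depth 24
  add 143.93.12.0/24 -> H4 at depth 24
  - 143.93.12.0/24 clear@24
  add 0.0.0.0/0 -> H4 at depth 0
  add 143.0.0.0/8 -> H0 at depth 8
  add 36.19.0.0/16 -> H4 at depth 16
  ? 143.0.6.148  path d0:H4→d1:-→d2:-→d3:-→d4:-→d5:-→d6:-→d7:-→d8:H0→d9:-  best=H0
  ? 36.19.0.39  path d0:H4→d1:-→d2:-→d3:-→d4:-→d5:-→d6:-→d7:-→d8:-→d9:-→d10:-→d11:-→d12:-→d13:-→d14:-→d15:-→d16:H4→d17:-  best=H4
  ? 6.148.48.0  path d0:H4→d1:-→d2:-→d3:-→d4:-→d5:-→d6:-→d7:-→d8:-→d9:-→d10:-→d11:-→d12:-→d13:-→d14:-→d15:-→d16:-→d17:-→d18:-→d19:-→d20:H5  best=H5
  - 143.80.0.0/12 clear@12
  - 143.0.0.0/8 clear@8
  add 92.92.211.60/32 -> H0 at depth 32
  ? 92.92.211.60  path d0:H4→d1:-→d2:-→d3:-→d4:-→d5:-→d6:-→d7:-→d8:-→d9:-→d10:-→d11:-→d12:-→d13:-→d14:-→d15:-→d16:-→d17:-→d18:-→d19:-→d20:-→d21:-→d22:-→d23:-→d24:-→d25:-→d26:-→d27:-→d28:-→d29:-→d30:-→d31:-→d32:H0  best=H0
  - 6.148.48.0/20 clear@20
  add 6.148.60.21/32 -> H5 at depth 32
  add 143.0.0.0/8 -> H6 at depth 8
  ? 199.139.205.3  path d0:H4→d1:-  best=H4
  - 6.148.60.21/32 clear@32
  - 0.0.0.0/0 clear@0
  add 0.0.0.0/0 -> H2 at depth 0
  add 143.93.12.0/24 -> H0 at depth 24
  ? 92.92.211.60  path d0:H2→d1:-→d2:-→d3:-→d4:-→d5:-→d6:-→d7:-→d8:-→d9:-→d10:-→d11:-→d12:-→d13:-→d14:-→d15:-→d16:-→d17:-→d18:-→d19:-→d20:-→d21:-→d22:-→d23:-→d24:-→d25:-→d26:-→d27:-→d28:-→d29:-→d30:-→d31:-→d32:H0  best=H0

== LOOKUPS ==
["H0","H4","H5","H0","H4","H0"]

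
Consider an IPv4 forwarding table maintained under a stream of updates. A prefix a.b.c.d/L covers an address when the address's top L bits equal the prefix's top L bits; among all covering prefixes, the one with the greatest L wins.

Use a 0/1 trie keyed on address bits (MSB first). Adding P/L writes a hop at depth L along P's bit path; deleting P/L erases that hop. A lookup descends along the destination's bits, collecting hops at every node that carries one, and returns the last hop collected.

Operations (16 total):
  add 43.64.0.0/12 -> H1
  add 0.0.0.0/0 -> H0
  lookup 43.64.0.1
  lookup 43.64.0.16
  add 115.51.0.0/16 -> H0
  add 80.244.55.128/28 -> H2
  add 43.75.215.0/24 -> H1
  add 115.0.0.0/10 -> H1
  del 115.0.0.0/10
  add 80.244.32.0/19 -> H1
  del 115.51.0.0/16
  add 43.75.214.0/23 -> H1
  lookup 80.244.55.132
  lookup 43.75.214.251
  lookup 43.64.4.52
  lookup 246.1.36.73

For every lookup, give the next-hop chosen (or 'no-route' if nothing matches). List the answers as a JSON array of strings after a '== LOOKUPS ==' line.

Trace:
  add 43.64.0.0/12 -> H1 at depth 12
  add 0.0.0.0/0 -> H0 at depth 0
  ? 43.64.0.1  path d0:H0→d1:-→d2:-→d3:-→d4:-→d5:-→d6:-→d7:-→d8:-→d9:-→d10:-→d11:-→d12:H1  best=H1
  ? 43.64.0.16  path d0:H0→d1:-→d2:-→d3:-→d4:-→d5:-→d6:-→d7:-→d8:-→d9:-→d10:-→d11:-→d12:H1  best=H1
  add 115.51.0.0/16 -> H0 at depth 16
  add 80.244.55.128/28 -> H2 at depth 28
  add 43.75.215.0/24 -> H1 at depth 24
  add 115.0.0.0/10 -> H1 at depth 10
  - 115.0.0.0/10 clear@10
  add 80.244.32.0/19 -> H1 at depth 19
  - 115.51.0.0/16 clear@16
  add 43.75.214.0/23 -> H1 at depth 23
  ? 80.244.55.132  path d0:H0→d1:-→d2:-→d3:-→d4:-→d5:-→d6:-→d7:-→d8:-→d9:-→d10:-→d11:-→d12:-→d13:-→d14:-→d15:-→d16:-→d17:-→d18:-→d19:H1→d20:-→d21:-→d22:-→d23:-→d24:-→d25:-→d26:-→d27:-→d28:H2  best=H2
  ? 43.75.214.251  path d0:H0→d1:-→d2:-→d3:-→d4:-→d5:-→d6:-→d7:-→d8:-→d9:-→d10:-→d11:-→d12:H1→d13:-→d14:-→d15:-→d16:-→d17:-→d18:-→d19:-→d20:-→d21:-→d22:-→d23:H1  best=H1
  ? 43.64.4.52  path d0:H0→d1:-→d2:-→d3:-→d4:-→d5:-→d6:-→d7:-→d8:-→d9:-→d10:-→d11:-→d12:H1  best=H1
  ? 246.1.36.73  path d0:H0  best=H0

== LOOKUPS ==
["H1","H1","H2","H1","H1","H0"]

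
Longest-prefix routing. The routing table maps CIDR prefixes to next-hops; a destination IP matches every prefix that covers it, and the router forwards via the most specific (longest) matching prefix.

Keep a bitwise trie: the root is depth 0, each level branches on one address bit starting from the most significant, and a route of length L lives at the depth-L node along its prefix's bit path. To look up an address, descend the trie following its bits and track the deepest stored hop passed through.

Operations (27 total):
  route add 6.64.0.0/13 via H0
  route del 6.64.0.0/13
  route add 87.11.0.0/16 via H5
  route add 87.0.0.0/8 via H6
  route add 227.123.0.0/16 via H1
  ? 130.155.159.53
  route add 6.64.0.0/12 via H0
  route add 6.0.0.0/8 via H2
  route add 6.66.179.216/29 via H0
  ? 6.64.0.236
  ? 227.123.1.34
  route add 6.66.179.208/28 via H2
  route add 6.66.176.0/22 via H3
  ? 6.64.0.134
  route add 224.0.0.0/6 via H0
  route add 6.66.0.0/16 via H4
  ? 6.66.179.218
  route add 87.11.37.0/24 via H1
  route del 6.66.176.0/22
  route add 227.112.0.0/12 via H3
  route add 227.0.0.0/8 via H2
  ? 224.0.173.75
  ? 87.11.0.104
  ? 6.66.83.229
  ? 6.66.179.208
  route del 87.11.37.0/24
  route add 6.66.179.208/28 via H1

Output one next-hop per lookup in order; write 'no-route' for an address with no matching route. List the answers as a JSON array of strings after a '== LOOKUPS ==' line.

Apply in order:
  add 6.64.0.0/13 -> H0 at depth 13
  - 6.64.0.0/13 clear@13
  add 87.11.0.0/16 -> H5 at depth 16
  add 87.0.0.0/8 -> H6 at depth 8
  add 227.123.0.0/16 -> H1 at depth 16
  Q 130.155.159.53: descend 1 ; hops seen [∅] ; pick no-route
  add 6.64.0.0/12 -> H0 at depth 12
  add 6.0.0.0/8 -> H2 at depth 8
  add 6.66.179.216/29 -> H0 at depth 29
  Q 6.64.0.236: descend 00000110010000 ; hops seen [H2,H0] ; pick H0
  Q 227.123.1.34: descend 1110001101111011 ; hops seen [H1] ; pick H1
  add 6.66.179.208/28 -> H2 at depth 28
  add 6.66.176.0/22 -> H3 at depth 22
  Q 6.64.0.134: descend 00000110010000 ; hops seen [H2,H0] ; pick H0
  add 224.0.0.0/6 -> H0 at depth 6
  add 6.66.0.0/16 -> H4 at depth 16
  Q 6.66.179.218: descend 00000110010000101011001111011 ; hops seen [H2,H0,H4,H3,H2,H0] ; pick H0
  add 87.11.37.0/24 -> H1 at depth 24
  - 6.66.176.0/22 clear@22
  add 227.112.0.0/12 -> H3 at depth 12
  add 227.0.0.0/8 -> H2 at depth 8
  Q 224.0.173.75: descend 111000 ; hops seen [H0] ; pick H0
  Q 87.11.0.104: descend 010101110000101100 ; hops seen [H6,H5] ; pick H5
  Q 6.66.83.229: descend 0000011001000010 ; hops seen [H2,H0,H4] ; pick H4
  Q 6.66.179.208: descend 0000011001000010101100111101 ; hops seen [H2,H0,H4,H2] ; pick H2
  - 87.11.37.0/24 clear@24
  add 6.66.179.208/28 -> H1 at depth 28

== LOOKUPS ==
["no-route","H0","H1","H0","H0","H0","H5","H4","H2"]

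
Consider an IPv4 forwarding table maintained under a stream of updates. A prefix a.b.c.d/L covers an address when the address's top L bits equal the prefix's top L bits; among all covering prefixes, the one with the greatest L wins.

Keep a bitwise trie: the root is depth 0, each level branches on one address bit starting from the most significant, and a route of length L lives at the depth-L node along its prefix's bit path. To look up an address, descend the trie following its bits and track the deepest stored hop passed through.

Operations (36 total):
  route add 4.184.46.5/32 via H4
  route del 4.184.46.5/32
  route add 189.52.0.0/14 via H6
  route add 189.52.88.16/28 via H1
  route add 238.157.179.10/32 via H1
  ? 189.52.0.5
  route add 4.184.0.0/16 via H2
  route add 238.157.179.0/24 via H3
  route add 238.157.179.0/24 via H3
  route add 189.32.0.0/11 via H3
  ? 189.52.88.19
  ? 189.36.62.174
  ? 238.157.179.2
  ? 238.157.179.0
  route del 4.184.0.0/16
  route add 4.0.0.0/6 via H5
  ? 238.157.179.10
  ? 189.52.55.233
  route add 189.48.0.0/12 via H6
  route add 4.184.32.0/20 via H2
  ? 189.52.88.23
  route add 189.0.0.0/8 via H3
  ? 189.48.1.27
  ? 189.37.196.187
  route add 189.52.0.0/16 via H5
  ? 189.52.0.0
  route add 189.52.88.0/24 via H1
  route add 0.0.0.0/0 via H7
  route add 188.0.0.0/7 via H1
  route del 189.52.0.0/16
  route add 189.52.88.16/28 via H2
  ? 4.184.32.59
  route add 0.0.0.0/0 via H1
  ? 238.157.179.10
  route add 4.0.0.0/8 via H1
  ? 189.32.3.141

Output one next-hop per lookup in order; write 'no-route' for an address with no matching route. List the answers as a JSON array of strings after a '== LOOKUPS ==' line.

Process each operation:
  add 4.184.46.5/32 -> H4 at depth 32
  - 4.184.46.5/32 clear@32
  add 189.52.0.0/14 -> H6 at depth 14
  add 189.52.88.16/28 -> H1 at depth 28
  add 238.157.179.10/32 -> H1 at depth 32
  lookup 189.52.0.5: bits 10111101001101000 walk d0:-→d1:-→d2:-→d3:-→d4:-→d5:-→d6:-→d7:-→d8:-→d9:-→d10:-→d11:-→d12:-→d13:-→d14:H6→d15:-→d16:-→d17:- -> H6
  add 4.184.0.0/16 -> H2 at depth 16
  add 238.157.179.0/24 -> H3 at depth 24
  add 238.157.179.0/24 -> H3 at depth 24
  add 189.32.0.0/11 -> H3 at depth 11
  lookup 189.52.88.19: bits 1011110100110100010110000001 walk d0:-→d1:-→d2:-→d3:-→d4:-→d5:-→d6:-→d7:-→d8:-→d9:-→d10:-→d11:H3→d12:-→d13:-→d14:H6→d15:-→d16:-→d17:-→d18:-→d19:-→d20:-→d21:-→d22:-→d23:-→d24:-→d25:-→d26:-→d27:-→d28:H1 -> H1
  lookup 189.36.62.174: bits 10111101001 walk d0:-→d1:-→d2:-→d3:-→d4:-→d5:-→d6:-→d7:-→d8:-→d9:-→d10:-→d11:H3 -> H3
  lookup 238.157.179.2: bits 1110111010011101101100110000 walk d0:-→d1:-→d2:-→d3:-→d4:-→d5:-→d6:-→d7:-→d8:-→d9:-→d10:-→d11:-→d12:-→d13:-→d14:-→d15:-→d16:-→d17:-→d18:-→d19:-→d20:-→d21:-→d22:-→d23:-→d24:H3→d25:-→d26:-→d27:-→d28:- -> H3
  lookup 238.157.179.0: bits 1110111010011101101100110000 walk d0:-→d1:-→d2:-→d3:-→d4:-→d5:-→d6:-→d7:-→d8:-→d9:-→d10:-→d11:-→d12:-→d13:-→d14:-→d15:-→d16:-→d17:-→d18:-→d19:-→d20:-→d21:-→d22:-→d23:-→d24:H3→d25:-→d26:-→d27:-→d28:- -> H3
  - 4.184.0.0/16 clear@16
  add 4.0.0.0/6 -> H5 at depth 6
  lookup 238.157.179.10: bits 11101110100111011011001100001010 walk d0:-→d1:-→d2:-→d3:-→d4:-→d5:-→d6:-→d7:-→d8:-→d9:-→d10:-→d11:-→d12:-→d13:-→d14:-→d15:-→d16:-→d17:-→d18:-→d19:-→d20:-→d21:-→d22:-→d23:-→d24:H3→d25:-→d26:-→d27:-→d28:-→d29:-→d30:-→d31:-→d32:H1 -> H1
  lookup 189.52.55.233: bits 10111101001101000 walk d0:-→d1:-→d2:-→d3:-→d4:-→d5:-→d6:-→d7:-→d8:-→d9:-→d10:-→d11:H3→d12:-→d13:-→d14:H6→d15:-→d16:-→d17:- -> H6
  add 189.48.0.0/12 -> H6 at depth 12
  add 4.184.32.0/20 -> H2 at depth 20
  lookup 189.52.88.23: bits 1011110100110100010110000001 walk d0:-→d1:-→d2:-→d3:-→d4:-→d5:-→d6:-→d7:-→d8:-→d9:-→d10:-→d11:H3→d12:H6→d13:-→d14:H6→d15:-→d16:-→d17:-→d18:-→d19:-→d20:-→d21:-→d22:-→d23:-→d24:-→d25:-→d26:-→d27:-→d28:H1 -> H1
  add 189.0.0.0/8 -> H3 at depth 8
  lookup 189.48.1.27: bits 1011110100110 walk d0:-→d1:-→d2:-→d3:-→d4:-→d5:-→d6:-→d7:-→d8:H3→d9:-→d10:-→d11:H3→d12:H6→d13:- -> H6
  lookup 189.37.196.187: bits 10111101001 walk d0:-→d1:-→d2:-→d3:-→d4:-→d5:-→d6:-→d7:-→d8:H3→d9:-→d10:-→d11:H3 -> H3
  add 189.52.0.0/16 -> H5 at depth 16
  lookup 189.52.0.0: bits 10111101001101000 walk d0:-→d1:-→d2:-→d3:-→d4:-→d5:-→d6:-→d7:-→d8:H3→d9:-→d10:-→d11:H3→d12:H6→d13:-→d14:H6→d15:-→d16:H5→d17:- -> H5
  add 189.52.88.0/24 -> H1 at depth 24
  add 0.0.0.0/0 -> H7 at depth 0
  add 188.0.0.0/7 -> H1 at depth 7
  - 189.52.0.0/16 clear@16
  add 189.52.88.16/28 -> H2 at depth 28
  lookup 4.184.32.59: bits 00000100101110000010 walk d0:H7→d1:-→d2:-→d3:-→d4:-→d5:-→d6:H5→d7:-→d8:-→d9:-→d10:-→d11:-→d12:-→d13:-→d14:-→d15:-→d16:-→d17:-→d18:-→d19:-→d20:H2 -> H2
  add 0.0.0.0/0 -> H1 at depth 0
  lookup 238.157.179.10: bits 11101110100111011011001100001010 walk d0:H1→d1:-→d2:-→d3:-→d4:-→d5:-→d6:-→d7:-→d8:-→d9:-→d10:-→d11:-→d12:-→d13:-→d14:-→d15:-→d16:-→d17:-→d18:-→d19:-→d20:-→d21:-→d22:-→d23:-→d24:H3→d25:-→d26:-→d27:-→d28:-→d29:-→d30:-→d31:-→d32:H1 -> H1
  add 4.0.0.0/8 -> H1 at depth 8
  lookup 189.32.3.141: bits 10111101001 walk d0:H1→d1:-→d2:-→d3:-→d4:-→d5:-→d6:-→d7:H1→d8:H3→d9:-→d10:-→d11:H3 -> H3

== LOOKUPS ==
["H6","H1","H3","H3","H3","H1","H6","H1","H6","H3","H5","H2","H1","H3"]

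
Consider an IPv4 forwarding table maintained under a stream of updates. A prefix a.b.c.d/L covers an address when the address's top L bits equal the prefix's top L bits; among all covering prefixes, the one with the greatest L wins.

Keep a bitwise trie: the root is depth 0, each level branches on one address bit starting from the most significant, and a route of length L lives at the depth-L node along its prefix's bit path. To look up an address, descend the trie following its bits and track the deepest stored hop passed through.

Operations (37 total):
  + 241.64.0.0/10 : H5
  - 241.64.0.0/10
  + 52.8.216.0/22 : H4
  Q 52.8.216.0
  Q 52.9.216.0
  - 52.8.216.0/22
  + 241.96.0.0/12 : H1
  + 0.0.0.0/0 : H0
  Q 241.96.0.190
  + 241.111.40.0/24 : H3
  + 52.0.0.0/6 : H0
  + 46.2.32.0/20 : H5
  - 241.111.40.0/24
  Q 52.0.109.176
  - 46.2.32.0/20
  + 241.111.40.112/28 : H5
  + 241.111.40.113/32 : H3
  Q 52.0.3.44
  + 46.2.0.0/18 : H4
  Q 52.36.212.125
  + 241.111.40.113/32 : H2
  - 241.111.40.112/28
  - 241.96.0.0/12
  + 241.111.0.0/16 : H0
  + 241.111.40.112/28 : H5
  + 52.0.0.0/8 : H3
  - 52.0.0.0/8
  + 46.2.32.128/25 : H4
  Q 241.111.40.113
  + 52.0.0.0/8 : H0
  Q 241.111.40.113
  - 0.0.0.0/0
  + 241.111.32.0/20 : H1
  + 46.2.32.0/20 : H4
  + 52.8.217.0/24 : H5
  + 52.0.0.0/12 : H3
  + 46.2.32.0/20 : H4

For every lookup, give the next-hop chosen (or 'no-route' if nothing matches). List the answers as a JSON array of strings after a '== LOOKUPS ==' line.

Trace:
  + 241.64.0.0/10 (H5) depth=10
  - 241.64.0.0/10 clear@10
  + 52.8.216.0/22 (H4) depth=22
  ? 52.8.216.0  path d0:-→d1:-→d2:-→d3:-→d4:-→d5:-→d6:-→d7:-→d8:-→d9:-→d10:-→d11:-→d12:-→d13:-→d14:-→d15:-→d16:-→d17:-→d18:-→d19:-→d20:-→d21:-→d22:H4  best=H4
  ? 52.9.216.0  path d0:-→d1:-→d2:-→d3:-→d4:-→d5:-→d6:-→d7:-→d8:-→d9:-→d10:-→d11:-→d12:-→d13:-→d14:-→d15:-  best=no-route
  - 52.8.216.0/22 clear@22
  + 241.96.0.0/12 (H1) depth=12
  + 0.0.0.0/0 (H0) depth=0
  ? 241.96.0.190  path d0:H0→d1:-→d2:-→d3:-→d4:-→d5:-→d6:-→d7:-→d8:-→d9:-→d10:-→d11:-→d12:H1  best=H1
  + 241.111.40.0/24 (H3) depth=24
  + 52.0.0.0/6 (H0) depth=6
  + 46.2.32.0/20 (H5) depth=20
  - 241.111.40.0/24 clear@24
  ? 52.0.109.176  path d0:H0→d1:-→d2:-→d3:-→d4:-→d5:-→d6:H0→d7:-→d8:-→d9:-→d10:-→d11:-→d12:-  best=H0
  - 46.2.32.0/20 clear@20
  + 241.111.40.112/28 (H5) depth=28
  + 241.111.40.113/32 (H3) depth=32
  ? 52.0.3.44  path d0:H0→d1:-→d2:-→d3:-→d4:-→d5:-→d6:H0→d7:-→d8:-→d9:-→d10:-→d11:-→d12:-  best=H0
  + 46.2.0.0/18 (H4) depth=18
  ? 52.36.212.125  path d0:H0→d1:-→d2:-→d3:-→d4:-→d5:-→d6:H0→d7:-→d8:-→d9:-→d10:-  best=H0
  + 241.111.40.113/32 (H2) depth=32
  - 241.111.40.112/28 clear@28
  - 241.96.0.0/12 clear@12
  + 241.111.0.0/16 (H0) depth=16
  + 241.111.40.112/28 (H5) depth=28
  + 52.0.0.0/8 (H3) depth=8
  - 52.0.0.0/8 clear@8
  + 46.2.32.128/25 (H4) depth=25
  ? 241.111.40.113  path d0:H0→d1:-→d2:-→d3:-→d4:-→d5:-→d6:-→d7:-→d8:-→d9:-→d10:-→d11:-→d12:-→d13:-→d14:-→d15:-→d16:H0→d17:-→d18:-→d19:-→d20:-→d21:-→d22:-→d23:-→d24:-→d25:-→d26:-→d27:-→d28:H5→d29:-→d30:-→d31:-→d32:H2  best=H2
  + 52.0.0.0/8 (H0) depth=8
  ? 241.111.40.113  path d0:H0→d1:-→d2:-→d3:-→d4:-→d5:-→d6:-→d7:-→d8:-→d9:-→d10:-→d11:-→d12:-→d13:-→d14:-→d15:-→d16:H0→d17:-→d18:-→d19:-→d20:-→d21:-→d22:-→d23:-→d24:-→d25:-→d26:-→d27:-→d28:H5→d29:-→d30:-→d31:-→d32:H2  best=H2
  - 0.0.0.0/0 clear@0
  + 241.111.32.0/20 (H1) depth=20
  + 46.2.32.0/20 (H4) depth=20
  + 52.8.217.0/24 (H5) depth=24
  + 52.0.0.0/12 (H3) depth=12
  + 46.2.32.0/20 (H4) depth=20

== LOOKUPS ==
["H4","no-route","H1","H0","H0","H0","H2","H2"]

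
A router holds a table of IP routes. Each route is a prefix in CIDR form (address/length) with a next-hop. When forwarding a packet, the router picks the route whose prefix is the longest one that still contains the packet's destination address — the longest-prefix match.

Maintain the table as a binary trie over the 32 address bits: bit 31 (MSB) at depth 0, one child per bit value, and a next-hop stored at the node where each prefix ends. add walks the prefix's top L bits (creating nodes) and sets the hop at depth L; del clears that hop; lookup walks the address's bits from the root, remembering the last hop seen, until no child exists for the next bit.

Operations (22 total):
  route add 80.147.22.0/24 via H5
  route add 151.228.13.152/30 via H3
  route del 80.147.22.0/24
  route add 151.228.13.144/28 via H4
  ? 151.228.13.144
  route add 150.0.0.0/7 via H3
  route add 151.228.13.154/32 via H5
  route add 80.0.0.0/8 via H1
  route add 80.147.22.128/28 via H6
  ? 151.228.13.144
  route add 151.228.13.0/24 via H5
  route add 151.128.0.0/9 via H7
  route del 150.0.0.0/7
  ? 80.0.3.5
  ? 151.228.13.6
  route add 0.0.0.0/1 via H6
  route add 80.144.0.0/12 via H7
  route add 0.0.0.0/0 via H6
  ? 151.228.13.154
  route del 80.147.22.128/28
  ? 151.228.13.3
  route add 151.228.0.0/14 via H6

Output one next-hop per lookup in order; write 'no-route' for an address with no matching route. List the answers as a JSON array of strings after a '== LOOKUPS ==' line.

Process each operation:
  add 80.147.22.0/24 -> H5 at depth 24
  add 151.228.13.152/30 -> H3 at depth 30
  - 80.147.22.0/24 clear@24
  add 151.228.13.144/28 -> H4 at depth 28
  ? 151.228.13.144  path d0:-→d1:-→d2:-→d3:-→d4:-→d5:-→d6:-→d7:-→d8:-→d9:-→d10:-→d11:-→d12:-→d13:-→d14:-→d15:-→d16:-→d17:-→d18:-→d19:-→d20:-→d21:-→d22:-→d23:-→d24:-→d25:-→d26:-→d27:-→d28:H4  best=H4
  add 150.0.0.0/7 -> H3 at depth 7
  add 151.228.13.154/32 -> H5 at depth 32
  add 80.0.0.0/8 -> H1 at depth 8
  add 80.147.22.128/28 -> H6 at depth 28
  ? 151.228.13.144  path d0:-→d1:-→d2:-→d3:-→d4:-→d5:-→d6:-→d7:H3→d8:-→d9:-→d10:-→d11:-→d12:-→d13:-→d14:-→d15:-→d16:-→d17:-→d18:-→d19:-→d20:-→d21:-→d22:-→d23:-→d24:-→d25:-→d26:-→d27:-→d28:H4  best=H4
  add 151.228.13.0/24 -> H5 at depth 24
  add 151.128.0.0/9 -> H7 at depth 9
  - 150.0.0.0/7 clear@7
  ? 80.0.3.5  path d0:-→d1:-→d2:-→d3:-→d4:-→d5:-→d6:-→d7:-→d8:H1  best=H1
  ? 151.228.13.6  path d0:-→d1:-→d2:-→d3:-→d4:-→d5:-→d6:-→d7:-→d8:-→d9:H7→d10:-→d11:-→d12:-→d13:-→d14:-→d15:-→d16:-→d17:-→d18:-→d19:-→d20:-→d21:-→d22:-→d23:-→d24:H5  best=H5
  add 0.0.0.0/1 -> H6 at depth 1
  add 80.144.0.0/12 -> H7 at depth 12
  add 0.0.0.0/0 -> H6 at depth 0
  ? 151.228.13.154  path d0:H6→d1:-→d2:-→d3:-→d4:-→d5:-→d6:-→d7:-→d8:-→d9:H7→d10:-→d11:-→d12:-→d13:-→d14:-→d15:-→d16:-→d17:-→d18:-→d19:-→d20:-→d21:-→d22:-→d23:-→d24:H5→d25:-→d26:-→d27:-→d28:H4→d29:-→d30:H3→d31:-→d32:H5  best=H5
  - 80.147.22.128/28 clear@28
  ? 151.228.13.3  path d0:H6→d1:-→d2:-→d3:-→d4:-→d5:-→d6:-→d7:-→d8:-→d9:H7→d10:-→d11:-→d12:-→d13:-→d14:-→d15:-→d16:-→d17:-→d18:-→d19:-→d20:-→d21:-→d22:-→d23:-→d24:H5  best=H5
  add 151.228.0.0/14 -> H6 at depth 14

== LOOKUPS ==
["H4","H4","H1","H5","H5","H5"]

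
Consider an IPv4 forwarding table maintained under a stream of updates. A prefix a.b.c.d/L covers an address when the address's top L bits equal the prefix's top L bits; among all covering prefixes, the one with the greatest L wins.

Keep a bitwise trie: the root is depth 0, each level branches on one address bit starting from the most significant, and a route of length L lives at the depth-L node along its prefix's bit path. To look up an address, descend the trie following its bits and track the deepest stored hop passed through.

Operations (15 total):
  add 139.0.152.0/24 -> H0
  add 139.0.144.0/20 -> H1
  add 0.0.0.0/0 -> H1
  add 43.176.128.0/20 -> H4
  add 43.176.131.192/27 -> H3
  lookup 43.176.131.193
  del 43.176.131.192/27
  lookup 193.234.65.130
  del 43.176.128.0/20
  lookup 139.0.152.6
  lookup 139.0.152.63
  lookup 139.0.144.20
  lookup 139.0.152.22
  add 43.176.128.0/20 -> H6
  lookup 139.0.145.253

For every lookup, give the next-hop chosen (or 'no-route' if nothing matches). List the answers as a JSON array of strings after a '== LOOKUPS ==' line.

Trace:
  add 139.0.152.0/24 -> H0 at depth 24
  add 139.0.144.0/20 -> H1 at depth 20
  add 0.0.0.0/0 -> H1 at depth 0
  add 43.176.128.0/20 -> H4 at depth 20
  add 43.176.131.192/27 -> H3 at depth 27
  ? 43.176.131.193  path d0:H1→d1:-→d2:-→d3:-→d4:-→d5:-→d6:-→d7:-→d8:-→d9:-→d10:-→d11:-→d12:-→d13:-→d14:-→d15:-→d16:-→d17:-→d18:-→d19:-→d20:H4→d21:-→d22:-→d23:-→d24:-→d25:-→d26:-→d27:H3  best=H3
  - 43.176.131.192/27 clear@27
  ? 193.234.65.130  path d0:H1→d1:-  best=H1
  - 43.176.128.0/20 clear@20
  ? 139.0.152.6  path d0:H1→d1:-→d2:-→d3:-→d4:-→d5:-→d6:-→d7:-→d8:-→d9:-→d10:-→d11:-→d12:-→d13:-→d14:-→d15:-→d16:-→d17:-→d18:-→d19:-→d20:H1→d21:-→d22:-→d23:-→d24:H0  best=H0
  ? 139.0.152.63  path d0:H1→d1:-→d2:-→d3:-→d4:-→d5:-→d6:-→d7:-→d8:-→d9:-→d10:-→d11:-→d12:-→d13:-→d14:-→d15:-→d16:-→d17:-→d18:-→d19:-→d20:H1→d21:-→d22:-→d23:-→d24:H0  best=H0
  ? 139.0.144.20  path d0:H1→d1:-→d2:-→d3:-→d4:-→d5:-→d6:-→d7:-→d8:-→d9:-→d10:-→d11:-→d12:-→d13:-→d14:-→d15:-→d16:-→d17:-→d18:-→d19:-→d20:H1  best=H1
  ? 139.0.152.22  path d0:H1→d1:-→d2:-→d3:-→d4:-→d5:-→d6:-→d7:-→d8:-→d9:-→d10:-→d11:-→d12:-→d13:-→d14:-→d15:-→d16:-→d17:-→d18:-→d19:-→d20:H1→d21:-→d22:-→d23:-→d24:H0  best=H0
  add 43.176.128.0/20 -> H6 at depth 20
  ? 139.0.145.253  path d0:H1→d1:-→d2:-→d3:-→d4:-→d5:-→d6:-→d7:-→d8:-→d9:-→d10:-→d11:-→d12:-→d13:-→d14:-→d15:-→d16:-→d17:-→d18:-→d19:-→d20:H1  best=H1

== LOOKUPS ==
["H3","H1","H0","H0","H1","H0","H1"]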